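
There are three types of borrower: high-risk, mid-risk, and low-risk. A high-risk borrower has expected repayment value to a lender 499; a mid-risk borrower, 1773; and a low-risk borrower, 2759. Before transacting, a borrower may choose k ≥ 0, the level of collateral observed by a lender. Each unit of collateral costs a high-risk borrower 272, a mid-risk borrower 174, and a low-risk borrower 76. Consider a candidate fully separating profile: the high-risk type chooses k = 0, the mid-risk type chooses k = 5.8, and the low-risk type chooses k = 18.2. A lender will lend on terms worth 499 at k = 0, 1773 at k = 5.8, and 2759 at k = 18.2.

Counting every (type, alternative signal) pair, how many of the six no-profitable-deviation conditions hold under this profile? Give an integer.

6

High-risk (own payoff 499): to k=5.8 gives 1773 − 272×5.8 = 195.4 → no gain ✓; to k=18.2 gives 2759 − 272×18.2 = -2191.4 → no gain ✓.
Low-risk (own payoff 2759 − 76×18.2 = 1375.8): to k=0 gives 499 → no gain ✓; to k=5.8 gives 1773 − 76×5.8 = 1332.2 → no gain ✓.
Mid-risk (own payoff 1773 − 174×5.8 = 763.8): to k=0 gives 499 → no gain ✓; to k=18.2 gives 2759 − 174×18.2 = -407.8 → no gain ✓.
6 of the 6 constraints hold; this profile is a separating equilibrium.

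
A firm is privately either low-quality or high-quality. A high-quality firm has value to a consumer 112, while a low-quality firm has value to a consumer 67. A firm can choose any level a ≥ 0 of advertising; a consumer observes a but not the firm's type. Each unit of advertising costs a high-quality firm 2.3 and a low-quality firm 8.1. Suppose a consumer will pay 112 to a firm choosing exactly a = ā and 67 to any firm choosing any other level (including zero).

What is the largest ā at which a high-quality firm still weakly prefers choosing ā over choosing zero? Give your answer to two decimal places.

Choosing ā yields the high-quality type 112 − 2.3·ā; choosing zero yields 67.
The high-quality type is indifferent at 112 − 2.3·ā = 67, i.e. ā = (112 − 67) / 2.3 ≈ 19.57.
For any ā above 19.57 the high-quality type would rather pool at zero, so separation collapses.

19.57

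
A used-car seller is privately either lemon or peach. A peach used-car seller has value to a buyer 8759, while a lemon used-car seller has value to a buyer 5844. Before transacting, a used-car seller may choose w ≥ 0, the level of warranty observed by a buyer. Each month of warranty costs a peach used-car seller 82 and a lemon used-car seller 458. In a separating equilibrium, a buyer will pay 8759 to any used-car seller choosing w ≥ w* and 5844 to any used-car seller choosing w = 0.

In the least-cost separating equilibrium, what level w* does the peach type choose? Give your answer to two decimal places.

A lemon used-car seller choosing w = 0 receives 5844.
Imitating at w* instead would pay 8759 at cost 458·w*, netting 8759 − 458·w*.
Indifference: 5844 = 8759 − 458·w*, so w* = (8759 − 5844) / 458 ≈ 6.36.
This is the lemon type's binding incentive-compatibility constraint; any w ≥ 6.36 sustains separation on that side.

6.36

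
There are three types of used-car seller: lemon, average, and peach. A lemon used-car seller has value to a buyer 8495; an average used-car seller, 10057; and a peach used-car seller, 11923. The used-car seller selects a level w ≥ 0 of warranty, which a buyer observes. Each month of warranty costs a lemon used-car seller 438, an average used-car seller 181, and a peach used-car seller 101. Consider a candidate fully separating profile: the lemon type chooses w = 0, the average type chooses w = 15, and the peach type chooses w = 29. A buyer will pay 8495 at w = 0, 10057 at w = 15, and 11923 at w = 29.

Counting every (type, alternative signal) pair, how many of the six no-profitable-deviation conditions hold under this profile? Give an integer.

5

Peach (own payoff 11923 − 101×29 = 8994): to w=0 gives 8495 → no gain ✓; to w=15 gives 10057 − 101×15 = 8542 → no gain ✓.
Average (own payoff 10057 − 181×15 = 7342): to w=0 gives 8495 → profitable ✗; to w=29 gives 11923 − 181×29 = 6674 → no gain ✓.
Lemon (own payoff 8495): to w=15 gives 10057 − 438×15 = 3487 → no gain ✓; to w=29 gives 11923 − 438×29 = -779 → no gain ✓.
5 of the 6 constraints hold; not an equilibrium.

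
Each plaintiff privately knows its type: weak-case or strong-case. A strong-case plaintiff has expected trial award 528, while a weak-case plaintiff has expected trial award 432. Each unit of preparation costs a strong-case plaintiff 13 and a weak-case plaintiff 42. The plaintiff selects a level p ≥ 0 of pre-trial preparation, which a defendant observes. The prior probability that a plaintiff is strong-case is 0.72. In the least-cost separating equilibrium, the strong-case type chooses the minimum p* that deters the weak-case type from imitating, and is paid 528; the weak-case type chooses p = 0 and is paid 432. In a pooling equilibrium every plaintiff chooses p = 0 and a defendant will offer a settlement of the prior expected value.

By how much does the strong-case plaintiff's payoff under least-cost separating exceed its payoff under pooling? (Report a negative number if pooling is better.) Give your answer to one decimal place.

Least-cost separating signal: p* solves 432 = 528 − 42·p*, so p* = (528 − 432)/42 ≈ 2.2857.
Strong-case type's separating payoff: 528 − 13 × p* = 528 − 13 × (528 − 432)/42 = 528 − 1248/42 ≈ 498.286.
Pooling payoff: 0.72 × 528 + 0.28 × 432 = 501.12.
Difference: 498.286 − 501.12 = -2.834, i.e. -2.8 to one decimal place.
The strong-case type would prefer the pooling outcome.

-2.8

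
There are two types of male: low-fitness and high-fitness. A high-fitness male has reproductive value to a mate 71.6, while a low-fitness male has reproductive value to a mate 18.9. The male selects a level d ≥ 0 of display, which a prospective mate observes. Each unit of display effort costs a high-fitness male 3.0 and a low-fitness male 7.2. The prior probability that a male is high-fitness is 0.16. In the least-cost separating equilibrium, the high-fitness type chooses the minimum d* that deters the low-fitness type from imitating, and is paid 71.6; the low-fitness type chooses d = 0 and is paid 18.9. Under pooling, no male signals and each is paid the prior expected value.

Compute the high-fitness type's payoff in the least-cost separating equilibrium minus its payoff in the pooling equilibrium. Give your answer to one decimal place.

22.3

Least-cost separating signal: d* solves 18.9 = 71.6 − 7.2·d*, so d* = (71.6 − 18.9)/7.2 ≈ 7.3194.
High-fitness type's separating payoff: 71.6 − 3.0 × d* = 71.6 − 3.0 × (71.6 − 18.9)/7.2 = 71.6 − 158.1/7.2 ≈ 49.642.
Pooling payoff: 0.16 × 71.6 + 0.84 × 18.9 = 27.332.
Difference: 49.642 − 27.332 = 22.31, i.e. 22.3 to one decimal place.
The high-fitness type prefers to separate.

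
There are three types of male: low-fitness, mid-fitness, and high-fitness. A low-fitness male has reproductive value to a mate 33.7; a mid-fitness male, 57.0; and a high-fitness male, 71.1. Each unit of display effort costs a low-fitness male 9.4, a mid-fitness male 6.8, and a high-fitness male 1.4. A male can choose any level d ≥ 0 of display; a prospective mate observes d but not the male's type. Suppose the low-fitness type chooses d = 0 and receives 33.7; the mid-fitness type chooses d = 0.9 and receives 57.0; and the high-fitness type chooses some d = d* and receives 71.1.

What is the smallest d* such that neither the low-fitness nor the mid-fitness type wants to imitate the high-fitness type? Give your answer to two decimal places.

3.98

Mid-fitness type (on-path payoff 57.0 − 6.8×0.9 = 50.88) won't mimic when 50.88 ≥ 71.1 − 6.8·d*, i.e. d* ≥ 2.97.
Low-fitness type (on-path payoff 33.7) won't mimic when 33.7 ≥ 71.1 − 9.4·d*, i.e. d* ≥ 3.98.
Both must hold, so d* = max(3.98, 2.97) = 3.98. The low-fitness type's constraint binds.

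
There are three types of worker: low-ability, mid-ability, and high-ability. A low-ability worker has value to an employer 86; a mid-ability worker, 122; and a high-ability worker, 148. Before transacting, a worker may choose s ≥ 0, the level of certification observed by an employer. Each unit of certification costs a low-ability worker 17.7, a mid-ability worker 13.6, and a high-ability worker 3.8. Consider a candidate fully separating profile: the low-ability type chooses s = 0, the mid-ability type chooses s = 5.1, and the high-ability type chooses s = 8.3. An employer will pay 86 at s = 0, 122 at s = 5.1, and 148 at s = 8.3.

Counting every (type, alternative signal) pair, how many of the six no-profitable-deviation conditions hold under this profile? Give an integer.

Low-ability (own payoff 86): to s=5.1 gives 122 − 17.7×5.1 = 31.73 → no gain ✓; to s=8.3 gives 148 − 17.7×8.3 = 1.09 → no gain ✓.
High-ability (own payoff 148 − 3.8×8.3 = 116.46): to s=0 gives 86 → no gain ✓; to s=5.1 gives 122 − 3.8×5.1 = 102.62 → no gain ✓.
Mid-ability (own payoff 122 − 13.6×5.1 = 52.64): to s=0 gives 86 → profitable ✗; to s=8.3 gives 148 − 13.6×8.3 = 35.12 → no gain ✓.
5 of the 6 constraints hold; not an equilibrium.

5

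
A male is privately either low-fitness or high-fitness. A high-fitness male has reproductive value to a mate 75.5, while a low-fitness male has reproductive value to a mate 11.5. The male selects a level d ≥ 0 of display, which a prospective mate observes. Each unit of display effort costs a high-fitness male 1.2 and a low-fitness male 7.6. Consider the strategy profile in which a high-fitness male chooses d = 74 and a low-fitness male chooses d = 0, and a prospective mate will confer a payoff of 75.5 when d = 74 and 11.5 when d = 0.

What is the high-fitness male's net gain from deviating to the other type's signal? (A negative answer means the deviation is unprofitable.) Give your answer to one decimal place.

Playing d = 74 the high-fitness male receives 75.5 − 1.2 × 74 = -13.3.
Deviating to d = 0 yields 11.5 instead.
Gain from deviating: 11.5 − (-13.3) = 24.8.
The gain is positive, so the high-fitness type's incentive-compatibility constraint is violated — this profile is not a separating equilibrium.

24.8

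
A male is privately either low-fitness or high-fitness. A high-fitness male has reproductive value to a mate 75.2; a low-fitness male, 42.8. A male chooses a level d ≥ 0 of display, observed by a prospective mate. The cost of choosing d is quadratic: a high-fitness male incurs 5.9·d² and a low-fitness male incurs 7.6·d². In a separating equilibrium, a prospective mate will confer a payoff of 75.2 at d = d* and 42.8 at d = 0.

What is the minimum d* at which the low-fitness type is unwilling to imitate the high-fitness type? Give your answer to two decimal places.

2.06

The low-fitness type at d = 0 receives 42.8; imitating at d* yields 75.2 − 7.6·d*².
Indifference: 42.8 = 75.2 − 7.6·d*², so d*² = (75.2 − 42.8) / 7.6 ≈ 4.2632.
d* = √4.2632 ≈ 2.06.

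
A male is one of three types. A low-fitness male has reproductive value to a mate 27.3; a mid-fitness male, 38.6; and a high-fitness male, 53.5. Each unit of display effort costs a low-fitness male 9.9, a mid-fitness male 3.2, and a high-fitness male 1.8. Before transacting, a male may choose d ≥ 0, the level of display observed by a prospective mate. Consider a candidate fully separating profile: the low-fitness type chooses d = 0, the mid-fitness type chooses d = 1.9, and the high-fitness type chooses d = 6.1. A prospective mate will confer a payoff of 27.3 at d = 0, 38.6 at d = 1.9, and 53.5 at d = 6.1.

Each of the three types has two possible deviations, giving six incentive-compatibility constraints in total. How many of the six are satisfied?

5

Low-fitness (own payoff 27.3): to d=1.9 gives 38.6 − 9.9×1.9 = 19.79 → no gain ✓; to d=6.1 gives 53.5 − 9.9×6.1 = -6.89 → no gain ✓.
Mid-fitness (own payoff 38.6 − 3.2×1.9 = 32.52): to d=0 gives 27.3 → no gain ✓; to d=6.1 gives 53.5 − 3.2×6.1 = 33.98 → profitable ✗.
High-fitness (own payoff 53.5 − 1.8×6.1 = 42.52): to d=0 gives 27.3 → no gain ✓; to d=1.9 gives 38.6 − 1.8×1.9 = 35.18 → no gain ✓.
5 of the 6 constraints hold; not an equilibrium.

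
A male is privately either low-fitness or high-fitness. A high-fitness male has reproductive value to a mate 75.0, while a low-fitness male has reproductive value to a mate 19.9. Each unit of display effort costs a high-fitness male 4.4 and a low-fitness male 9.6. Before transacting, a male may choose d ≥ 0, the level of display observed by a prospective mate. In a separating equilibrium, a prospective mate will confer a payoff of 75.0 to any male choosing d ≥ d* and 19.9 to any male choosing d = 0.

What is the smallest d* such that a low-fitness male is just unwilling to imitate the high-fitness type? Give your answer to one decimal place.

A low-fitness male choosing d = 0 receives 19.9.
Imitating at d* instead would pay 75.0 at cost 9.6·d*, netting 75.0 − 9.6·d*.
Indifference: 19.9 = 75.0 − 9.6·d*, so d* = (75.0 − 19.9) / 9.6 ≈ 5.7.
At d* the low-fitness type's incentive constraint just binds; the high-fitness type strictly prefers d* since its per-unit cost is lower.

5.7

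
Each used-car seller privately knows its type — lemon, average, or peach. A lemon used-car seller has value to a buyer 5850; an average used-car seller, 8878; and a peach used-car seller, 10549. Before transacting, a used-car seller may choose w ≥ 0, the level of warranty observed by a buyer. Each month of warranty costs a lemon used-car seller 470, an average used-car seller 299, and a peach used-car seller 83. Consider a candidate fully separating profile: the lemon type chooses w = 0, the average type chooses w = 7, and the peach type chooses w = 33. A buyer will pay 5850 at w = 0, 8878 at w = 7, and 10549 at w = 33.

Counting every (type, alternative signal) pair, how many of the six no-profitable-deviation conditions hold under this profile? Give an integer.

5

Peach (own payoff 10549 − 83×33 = 7810): to w=0 gives 5850 → no gain ✓; to w=7 gives 8878 − 83×7 = 8297 → profitable ✗.
Lemon (own payoff 5850): to w=7 gives 8878 − 470×7 = 5588 → no gain ✓; to w=33 gives 10549 − 470×33 = -4961 → no gain ✓.
Average (own payoff 8878 − 299×7 = 6785): to w=0 gives 5850 → no gain ✓; to w=33 gives 10549 − 299×33 = 682 → no gain ✓.
5 of the 6 constraints hold; not an equilibrium.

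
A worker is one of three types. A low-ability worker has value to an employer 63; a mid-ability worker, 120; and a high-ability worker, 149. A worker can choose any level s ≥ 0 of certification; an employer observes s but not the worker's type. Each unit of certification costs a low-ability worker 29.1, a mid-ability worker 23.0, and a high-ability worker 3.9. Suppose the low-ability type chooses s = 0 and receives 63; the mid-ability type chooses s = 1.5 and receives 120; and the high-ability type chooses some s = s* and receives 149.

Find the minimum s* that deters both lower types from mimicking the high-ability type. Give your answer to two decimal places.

Mid-ability type (on-path payoff 120 − 23.0×1.5 = 85.5) won't mimic when 85.5 ≥ 149 − 23.0·s*, i.e. s* ≥ 2.76.
Low-ability type (on-path payoff 63) won't mimic when 63 ≥ 149 − 29.1·s*, i.e. s* ≥ 2.96.
Both must hold, so s* = max(2.96, 2.76) = 2.96. The low-ability type's constraint binds.

2.96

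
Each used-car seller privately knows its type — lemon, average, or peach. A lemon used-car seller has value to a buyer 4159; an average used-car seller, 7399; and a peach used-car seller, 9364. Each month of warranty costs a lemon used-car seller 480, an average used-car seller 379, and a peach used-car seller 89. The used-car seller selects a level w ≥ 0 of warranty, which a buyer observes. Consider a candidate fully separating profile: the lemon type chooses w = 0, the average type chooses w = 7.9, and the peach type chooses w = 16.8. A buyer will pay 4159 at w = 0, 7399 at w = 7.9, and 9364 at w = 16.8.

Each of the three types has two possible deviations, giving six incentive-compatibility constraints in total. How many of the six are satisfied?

Average (own payoff 7399 − 379×7.9 = 4404.9): to w=0 gives 4159 → no gain ✓; to w=16.8 gives 9364 − 379×16.8 = 2996.8 → no gain ✓.
Lemon (own payoff 4159): to w=7.9 gives 7399 − 480×7.9 = 3607 → no gain ✓; to w=16.8 gives 9364 − 480×16.8 = 1300 → no gain ✓.
Peach (own payoff 9364 − 89×16.8 = 7868.8): to w=0 gives 4159 → no gain ✓; to w=7.9 gives 7399 − 89×7.9 = 6695.9 → no gain ✓.
6 of the 6 constraints hold; this profile is a separating equilibrium.

6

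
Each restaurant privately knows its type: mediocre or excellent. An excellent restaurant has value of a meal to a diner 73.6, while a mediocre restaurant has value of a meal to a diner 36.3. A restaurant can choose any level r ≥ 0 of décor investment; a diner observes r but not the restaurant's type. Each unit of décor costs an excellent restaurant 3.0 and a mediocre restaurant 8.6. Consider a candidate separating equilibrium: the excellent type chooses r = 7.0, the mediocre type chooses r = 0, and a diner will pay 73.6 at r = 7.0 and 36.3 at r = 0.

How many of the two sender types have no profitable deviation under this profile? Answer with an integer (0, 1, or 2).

2

Excellent type: signal → 73.6 − 3.0 × 7.0 = 52.6; deviate to 0 → 36.3. IC holds (52.6 ≥ 36.3).
Mediocre type: stay at 0 → 36.3; mimic → 73.6 − 8.6 × 7.0 = 13.4. IC holds (36.3 ≥ 13.4).
2 of 2 constraints hold, so this is a separating equilibrium.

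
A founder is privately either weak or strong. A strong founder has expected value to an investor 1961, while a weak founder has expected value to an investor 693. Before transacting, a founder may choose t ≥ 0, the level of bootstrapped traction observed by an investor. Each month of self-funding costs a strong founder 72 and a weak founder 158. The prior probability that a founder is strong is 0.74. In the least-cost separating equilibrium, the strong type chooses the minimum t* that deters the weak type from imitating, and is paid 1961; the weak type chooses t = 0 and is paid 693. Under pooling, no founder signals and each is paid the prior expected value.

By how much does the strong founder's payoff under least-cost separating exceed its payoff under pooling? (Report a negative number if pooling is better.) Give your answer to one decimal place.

-248.1

Least-cost separating signal: t* solves 693 = 1961 − 158·t*, so t* = (1961 − 693)/158 ≈ 8.0253.
Strong type's separating payoff: 1961 − 72 × t* = 1961 − 72 × (1961 − 693)/158 = 1961 − 91296/158 ≈ 1383.177.
Pooling payoff: 0.74 × 1961 + 0.26 × 693 = 1631.32.
Difference: 1383.177 − 1631.32 = -248.143, i.e. -248.1 to one decimal place.
The strong type would prefer the pooling outcome.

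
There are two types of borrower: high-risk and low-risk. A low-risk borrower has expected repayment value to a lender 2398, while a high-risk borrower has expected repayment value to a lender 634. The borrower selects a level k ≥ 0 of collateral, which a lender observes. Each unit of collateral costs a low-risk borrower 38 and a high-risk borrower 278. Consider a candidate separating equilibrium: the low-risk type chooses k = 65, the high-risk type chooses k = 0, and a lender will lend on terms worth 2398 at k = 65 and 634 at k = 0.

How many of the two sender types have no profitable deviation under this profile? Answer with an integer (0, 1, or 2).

Low-risk type: signal → 2398 − 38 × 65 = -72; deviate to 0 → 634. IC fails (-72 < 634).
High-risk type: stay at 0 → 634; mimic → 2398 − 278 × 65 = -15672. IC holds (634 ≥ -15672).
1 of 2 constraints hold, so this profile is not an equilibrium.

1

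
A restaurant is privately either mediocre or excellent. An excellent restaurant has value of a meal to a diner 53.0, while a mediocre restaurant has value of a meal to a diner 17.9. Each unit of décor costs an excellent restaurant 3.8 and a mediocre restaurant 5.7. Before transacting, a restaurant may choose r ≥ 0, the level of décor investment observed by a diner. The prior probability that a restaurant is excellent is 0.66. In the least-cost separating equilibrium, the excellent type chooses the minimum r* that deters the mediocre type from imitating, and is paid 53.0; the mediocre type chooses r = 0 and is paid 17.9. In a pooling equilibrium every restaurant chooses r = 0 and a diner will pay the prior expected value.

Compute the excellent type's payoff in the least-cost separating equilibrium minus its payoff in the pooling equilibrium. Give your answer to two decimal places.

Least-cost separating signal: r* solves 17.9 = 53.0 − 5.7·r*, so r* = (53.0 − 17.9)/5.7 ≈ 6.1579.
Excellent type's separating payoff: 53.0 − 3.8 × r* = 53.0 − 3.8 × (53.0 − 17.9)/5.7 = 53.0 − 133.38/5.7 = 29.6.
Pooling payoff: 0.66 × 53.0 + 0.34 × 17.9 = 41.066.
Difference: 29.6 − 41.066 = -11.466, i.e. -11.47 to two decimal places.
The excellent type would prefer the pooling outcome.

-11.47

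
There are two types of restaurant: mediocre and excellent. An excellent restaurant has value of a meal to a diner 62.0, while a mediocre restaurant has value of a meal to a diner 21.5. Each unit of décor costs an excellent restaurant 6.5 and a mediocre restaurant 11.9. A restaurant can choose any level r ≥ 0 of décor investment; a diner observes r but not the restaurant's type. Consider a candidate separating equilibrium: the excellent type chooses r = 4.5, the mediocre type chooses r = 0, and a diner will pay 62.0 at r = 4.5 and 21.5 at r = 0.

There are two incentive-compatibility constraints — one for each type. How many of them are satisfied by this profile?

Excellent type: signal → 62.0 − 6.5 × 4.5 = 32.75; deviate to 0 → 21.5. IC holds (32.75 ≥ 21.5).
Mediocre type: stay at 0 → 21.5; mimic → 62.0 − 11.9 × 4.5 = 8.45. IC holds (21.5 ≥ 8.45).
2 of 2 constraints hold, so this is a separating equilibrium.

2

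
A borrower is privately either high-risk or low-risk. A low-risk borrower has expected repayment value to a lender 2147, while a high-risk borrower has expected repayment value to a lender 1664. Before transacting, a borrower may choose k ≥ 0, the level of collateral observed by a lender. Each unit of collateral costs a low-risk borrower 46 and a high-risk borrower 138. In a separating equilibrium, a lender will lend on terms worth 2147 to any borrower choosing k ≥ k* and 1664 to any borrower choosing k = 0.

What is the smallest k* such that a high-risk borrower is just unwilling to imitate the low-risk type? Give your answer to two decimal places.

A high-risk borrower choosing k = 0 receives 1664.
Imitating at k* instead would pay 2147 at cost 138·k*, netting 2147 − 138·k*.
Indifference: 1664 = 2147 − 138·k*, so k* = (2147 − 1664) / 138 = 3.50.
At k* the high-risk type's incentive constraint just binds; the low-risk type strictly prefers k* since its per-unit cost is lower.

3.50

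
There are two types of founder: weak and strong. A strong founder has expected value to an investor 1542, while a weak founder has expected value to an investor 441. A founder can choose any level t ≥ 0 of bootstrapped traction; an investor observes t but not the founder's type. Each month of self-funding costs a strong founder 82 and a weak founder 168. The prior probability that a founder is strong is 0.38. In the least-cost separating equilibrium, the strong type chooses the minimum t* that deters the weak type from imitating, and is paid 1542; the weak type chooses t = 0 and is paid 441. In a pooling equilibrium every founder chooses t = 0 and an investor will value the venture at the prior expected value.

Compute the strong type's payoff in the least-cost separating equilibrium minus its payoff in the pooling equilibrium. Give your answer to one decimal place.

145.2

Least-cost separating signal: t* solves 441 = 1542 − 168·t*, so t* = (1542 − 441)/168 ≈ 6.5536.
Strong type's separating payoff: 1542 − 82 × t* = 1542 − 82 × (1542 − 441)/168 = 1542 − 90282/168 ≈ 1004.607.
Pooling payoff: 0.38 × 1542 + 0.62 × 441 = 859.38.
Difference: 1004.607 − 859.38 = 145.227, i.e. 145.2 to one decimal place.
The strong type prefers to separate.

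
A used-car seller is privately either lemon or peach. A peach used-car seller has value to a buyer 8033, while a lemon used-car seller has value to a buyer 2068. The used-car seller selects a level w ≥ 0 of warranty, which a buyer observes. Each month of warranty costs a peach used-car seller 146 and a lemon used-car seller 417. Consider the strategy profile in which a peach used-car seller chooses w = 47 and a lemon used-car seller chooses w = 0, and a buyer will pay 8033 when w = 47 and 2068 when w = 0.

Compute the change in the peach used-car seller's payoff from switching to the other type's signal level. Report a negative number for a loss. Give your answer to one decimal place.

Playing w = 47 the peach used-car seller receives 8033 − 146 × 47 = 1171.
Deviating to w = 0 yields 2068 instead.
Gain from deviating: 2068 − 1171 = 897.0.
The gain is positive, so the peach type's incentive-compatibility constraint is violated — this profile is not a separating equilibrium.

897.0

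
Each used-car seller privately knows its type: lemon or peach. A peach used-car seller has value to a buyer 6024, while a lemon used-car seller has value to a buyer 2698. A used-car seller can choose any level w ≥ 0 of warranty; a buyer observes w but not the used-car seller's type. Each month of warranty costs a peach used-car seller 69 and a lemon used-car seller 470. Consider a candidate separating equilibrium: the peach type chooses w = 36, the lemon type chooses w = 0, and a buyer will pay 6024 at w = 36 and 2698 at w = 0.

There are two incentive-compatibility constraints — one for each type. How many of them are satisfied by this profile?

Lemon type: stay at 0 → 2698; mimic → 6024 − 470 × 36 = -10896. IC holds (2698 ≥ -10896).
Peach type: signal → 6024 − 69 × 36 = 3540; deviate to 0 → 2698. IC holds (3540 ≥ 2698).
2 of 2 constraints hold, so this is a separating equilibrium.

2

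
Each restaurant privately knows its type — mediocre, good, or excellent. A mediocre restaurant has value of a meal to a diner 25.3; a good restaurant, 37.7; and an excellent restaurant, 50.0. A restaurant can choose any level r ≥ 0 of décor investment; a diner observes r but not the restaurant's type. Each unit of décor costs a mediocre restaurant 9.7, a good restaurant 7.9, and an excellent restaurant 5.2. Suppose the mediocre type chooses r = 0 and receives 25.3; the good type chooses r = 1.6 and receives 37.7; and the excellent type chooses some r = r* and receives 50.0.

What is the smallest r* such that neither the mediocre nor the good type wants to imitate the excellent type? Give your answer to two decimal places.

Mediocre type (on-path payoff 25.3) won't mimic when 25.3 ≥ 50.0 − 9.7·r*, i.e. r* ≥ 2.55.
Good type (on-path payoff 37.7 − 7.9×1.6 = 25.06) won't mimic when 25.06 ≥ 50.0 − 7.9·r*, i.e. r* ≥ 3.16.
Both must hold, so r* = max(2.55, 3.16) = 3.16. The good type's constraint binds.

3.16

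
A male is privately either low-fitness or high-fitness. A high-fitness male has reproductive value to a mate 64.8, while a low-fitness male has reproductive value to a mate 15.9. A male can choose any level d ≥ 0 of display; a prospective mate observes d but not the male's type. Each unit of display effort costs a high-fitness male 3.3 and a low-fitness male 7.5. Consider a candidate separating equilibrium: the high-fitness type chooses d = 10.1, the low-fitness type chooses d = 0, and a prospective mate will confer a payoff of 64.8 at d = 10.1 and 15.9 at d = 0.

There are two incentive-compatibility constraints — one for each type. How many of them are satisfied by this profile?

High-fitness type: signal → 64.8 − 3.3 × 10.1 = 31.47; deviate to 0 → 15.9. IC holds (31.47 ≥ 15.9).
Low-fitness type: stay at 0 → 15.9; mimic → 64.8 − 7.5 × 10.1 = -10.95. IC holds (15.9 ≥ -10.95).
2 of 2 constraints hold, so this is a separating equilibrium.

2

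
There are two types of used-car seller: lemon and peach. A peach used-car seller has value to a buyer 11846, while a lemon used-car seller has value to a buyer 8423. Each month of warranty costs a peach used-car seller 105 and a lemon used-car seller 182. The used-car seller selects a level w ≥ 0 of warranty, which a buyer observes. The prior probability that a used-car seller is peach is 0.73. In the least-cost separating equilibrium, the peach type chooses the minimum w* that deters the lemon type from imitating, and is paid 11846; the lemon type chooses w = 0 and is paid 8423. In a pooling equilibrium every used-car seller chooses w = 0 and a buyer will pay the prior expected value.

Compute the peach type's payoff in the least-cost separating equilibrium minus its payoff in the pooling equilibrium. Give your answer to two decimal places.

-1050.60

Least-cost separating signal: w* solves 8423 = 11846 − 182·w*, so w* = (11846 − 8423)/182 ≈ 18.8077.
Peach type's separating payoff: 11846 − 105 × w* = 11846 − 105 × (11846 − 8423)/182 = 11846 − 359415/182 ≈ 9871.1923.
Pooling payoff: 0.73 × 11846 + 0.27 × 8423 = 10921.79.
Difference: 9871.1923 − 10921.79 = -1050.5977, i.e. -1050.60 to two decimal places.
The peach type would prefer the pooling outcome.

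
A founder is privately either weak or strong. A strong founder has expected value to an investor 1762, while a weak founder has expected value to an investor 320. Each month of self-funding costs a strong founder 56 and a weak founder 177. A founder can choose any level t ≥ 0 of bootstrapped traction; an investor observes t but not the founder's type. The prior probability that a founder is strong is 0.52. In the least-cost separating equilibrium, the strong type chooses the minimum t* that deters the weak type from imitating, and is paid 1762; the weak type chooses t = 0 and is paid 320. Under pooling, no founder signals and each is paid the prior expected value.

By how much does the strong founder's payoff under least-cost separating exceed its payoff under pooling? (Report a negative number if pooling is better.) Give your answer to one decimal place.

Least-cost separating signal: t* solves 320 = 1762 − 177·t*, so t* = (1762 − 320)/177 ≈ 8.1469.
Strong type's separating payoff: 1762 − 56 × t* = 1762 − 56 × (1762 − 320)/177 = 1762 − 80752/177 ≈ 1305.774.
Pooling payoff: 0.52 × 1762 + 0.48 × 320 = 1069.84.
Difference: 1305.774 − 1069.84 = 235.934, i.e. 235.9 to one decimal place.
The strong type prefers to separate.

235.9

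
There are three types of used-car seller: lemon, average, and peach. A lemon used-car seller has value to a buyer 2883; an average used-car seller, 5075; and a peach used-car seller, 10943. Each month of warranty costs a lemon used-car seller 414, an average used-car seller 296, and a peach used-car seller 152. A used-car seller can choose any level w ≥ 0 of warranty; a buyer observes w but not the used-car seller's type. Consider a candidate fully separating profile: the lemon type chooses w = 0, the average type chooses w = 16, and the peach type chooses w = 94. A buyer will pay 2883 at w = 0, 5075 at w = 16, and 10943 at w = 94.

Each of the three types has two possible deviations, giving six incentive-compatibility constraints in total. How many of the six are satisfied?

Average (own payoff 5075 − 296×16 = 339): to w=0 gives 2883 → profitable ✗; to w=94 gives 10943 − 296×94 = -16881 → no gain ✓.
Lemon (own payoff 2883): to w=16 gives 5075 − 414×16 = -1549 → no gain ✓; to w=94 gives 10943 − 414×94 = -27973 → no gain ✓.
Peach (own payoff 10943 − 152×94 = -3345): to w=0 gives 2883 → profitable ✗; to w=16 gives 5075 − 152×16 = 2643 → profitable ✗.
3 of the 6 constraints hold; not an equilibrium.

3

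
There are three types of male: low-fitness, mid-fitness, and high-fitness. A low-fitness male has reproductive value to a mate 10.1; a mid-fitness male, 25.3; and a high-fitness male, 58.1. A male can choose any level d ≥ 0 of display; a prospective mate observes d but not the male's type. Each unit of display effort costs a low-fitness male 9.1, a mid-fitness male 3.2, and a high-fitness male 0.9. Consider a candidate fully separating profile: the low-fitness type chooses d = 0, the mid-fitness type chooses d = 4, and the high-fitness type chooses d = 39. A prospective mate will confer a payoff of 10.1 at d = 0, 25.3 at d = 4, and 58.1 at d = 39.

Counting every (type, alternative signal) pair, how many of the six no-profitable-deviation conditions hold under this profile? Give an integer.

Mid-fitness (own payoff 25.3 − 3.2×4 = 12.5): to d=0 gives 10.1 → no gain ✓; to d=39 gives 58.1 − 3.2×39 = -66.7 → no gain ✓.
Low-fitness (own payoff 10.1): to d=4 gives 25.3 − 9.1×4 = -11.1 → no gain ✓; to d=39 gives 58.1 − 9.1×39 = -296.8 → no gain ✓.
High-fitness (own payoff 58.1 − 0.9×39 = 23): to d=0 gives 10.1 → no gain ✓; to d=4 gives 25.3 − 0.9×4 = 21.7 → no gain ✓.
6 of the 6 constraints hold; this profile is a separating equilibrium.

6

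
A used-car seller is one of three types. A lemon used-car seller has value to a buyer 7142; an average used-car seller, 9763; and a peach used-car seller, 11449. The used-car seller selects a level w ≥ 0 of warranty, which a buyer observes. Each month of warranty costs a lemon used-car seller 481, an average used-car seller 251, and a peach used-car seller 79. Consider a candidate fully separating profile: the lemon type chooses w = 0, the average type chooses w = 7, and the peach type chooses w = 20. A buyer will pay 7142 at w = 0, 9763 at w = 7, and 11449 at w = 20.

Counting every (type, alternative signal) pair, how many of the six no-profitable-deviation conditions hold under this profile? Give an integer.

6

Peach (own payoff 11449 − 79×20 = 9869): to w=0 gives 7142 → no gain ✓; to w=7 gives 9763 − 79×7 = 9210 → no gain ✓.
Lemon (own payoff 7142): to w=7 gives 9763 − 481×7 = 6396 → no gain ✓; to w=20 gives 11449 − 481×20 = 1829 → no gain ✓.
Average (own payoff 9763 − 251×7 = 8006): to w=0 gives 7142 → no gain ✓; to w=20 gives 11449 − 251×20 = 6429 → no gain ✓.
6 of the 6 constraints hold; this profile is a separating equilibrium.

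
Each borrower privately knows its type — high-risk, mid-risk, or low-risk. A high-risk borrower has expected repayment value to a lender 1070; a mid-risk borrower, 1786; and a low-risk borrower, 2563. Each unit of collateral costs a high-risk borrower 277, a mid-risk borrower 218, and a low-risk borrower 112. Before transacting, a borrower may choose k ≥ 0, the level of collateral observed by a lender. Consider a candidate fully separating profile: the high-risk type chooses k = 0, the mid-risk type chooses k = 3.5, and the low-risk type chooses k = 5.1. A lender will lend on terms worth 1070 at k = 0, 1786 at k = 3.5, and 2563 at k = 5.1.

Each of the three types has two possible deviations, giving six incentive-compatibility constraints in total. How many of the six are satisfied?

3

Mid-risk (own payoff 1786 − 218×3.5 = 1023): to k=0 gives 1070 → profitable ✗; to k=5.1 gives 2563 − 218×5.1 = 1451.2 → profitable ✗.
High-risk (own payoff 1070): to k=3.5 gives 1786 − 277×3.5 = 816.5 → no gain ✓; to k=5.1 gives 2563 − 277×5.1 = 1150.3 → profitable ✗.
Low-risk (own payoff 2563 − 112×5.1 = 1991.8): to k=0 gives 1070 → no gain ✓; to k=3.5 gives 1786 − 112×3.5 = 1394 → no gain ✓.
3 of the 6 constraints hold; not an equilibrium.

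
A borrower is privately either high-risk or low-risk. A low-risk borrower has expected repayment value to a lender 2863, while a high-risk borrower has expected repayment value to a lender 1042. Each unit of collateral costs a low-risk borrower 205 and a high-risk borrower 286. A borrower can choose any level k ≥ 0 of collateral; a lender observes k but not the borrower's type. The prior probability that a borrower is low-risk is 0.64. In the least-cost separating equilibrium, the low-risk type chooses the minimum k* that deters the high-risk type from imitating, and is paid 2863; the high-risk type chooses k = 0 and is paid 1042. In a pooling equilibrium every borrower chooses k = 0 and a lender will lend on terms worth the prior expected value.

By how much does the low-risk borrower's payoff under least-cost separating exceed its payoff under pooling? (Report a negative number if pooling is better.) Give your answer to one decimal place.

Least-cost separating signal: k* solves 1042 = 2863 − 286·k*, so k* = (2863 − 1042)/286 ≈ 6.3671.
Low-risk type's separating payoff: 2863 − 205 × k* = 2863 − 205 × (2863 − 1042)/286 = 2863 − 373305/286 ≈ 1557.738.
Pooling payoff: 0.64 × 2863 + 0.36 × 1042 = 2207.44.
Difference: 1557.738 − 2207.44 = -649.702, i.e. -649.7 to one decimal place.
The low-risk type would prefer the pooling outcome.

-649.7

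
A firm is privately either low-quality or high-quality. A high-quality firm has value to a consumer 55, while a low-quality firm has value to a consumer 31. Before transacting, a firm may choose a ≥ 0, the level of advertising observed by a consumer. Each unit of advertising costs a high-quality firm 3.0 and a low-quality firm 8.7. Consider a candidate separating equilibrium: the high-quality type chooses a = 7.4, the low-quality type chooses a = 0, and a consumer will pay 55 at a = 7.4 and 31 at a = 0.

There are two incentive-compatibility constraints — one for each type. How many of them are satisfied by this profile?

High-quality type: signal → 55 − 3.0 × 7.4 = 32.8; deviate to 0 → 31. IC holds (32.8 ≥ 31).
Low-quality type: stay at 0 → 31; mimic → 55 − 8.7 × 7.4 = -9.38. IC holds (31 ≥ -9.38).
2 of 2 constraints hold, so this is a separating equilibrium.

2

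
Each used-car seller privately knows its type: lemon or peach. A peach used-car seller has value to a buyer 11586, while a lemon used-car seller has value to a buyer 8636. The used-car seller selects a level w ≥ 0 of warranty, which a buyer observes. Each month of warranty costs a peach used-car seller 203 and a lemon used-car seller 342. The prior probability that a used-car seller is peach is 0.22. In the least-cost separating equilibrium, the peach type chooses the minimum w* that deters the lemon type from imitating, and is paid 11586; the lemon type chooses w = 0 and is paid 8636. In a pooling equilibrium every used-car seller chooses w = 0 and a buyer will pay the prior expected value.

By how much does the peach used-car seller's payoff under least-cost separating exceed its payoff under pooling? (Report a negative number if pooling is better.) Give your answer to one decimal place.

Least-cost separating signal: w* solves 8636 = 11586 − 342·w*, so w* = (11586 − 8636)/342 ≈ 8.6257.
Peach type's separating payoff: 11586 − 203 × w* = 11586 − 203 × (11586 − 8636)/342 = 11586 − 598850/342 ≈ 9834.977.
Pooling payoff: 0.22 × 11586 + 0.78 × 8636 = 9285.
Difference: 9834.977 − 9285 = 549.977, i.e. 550.0 to one decimal place.
The peach type prefers to separate.

550.0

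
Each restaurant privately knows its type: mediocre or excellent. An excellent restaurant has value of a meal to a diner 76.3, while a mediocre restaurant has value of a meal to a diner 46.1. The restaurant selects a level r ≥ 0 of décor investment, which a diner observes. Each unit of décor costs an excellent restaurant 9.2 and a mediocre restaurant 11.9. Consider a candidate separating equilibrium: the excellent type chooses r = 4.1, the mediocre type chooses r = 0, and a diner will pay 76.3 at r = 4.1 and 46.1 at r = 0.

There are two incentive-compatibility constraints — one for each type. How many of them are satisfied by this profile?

1

Excellent type: signal → 76.3 − 9.2 × 4.1 = 38.58; deviate to 0 → 46.1. IC fails (38.58 < 46.1).
Mediocre type: stay at 0 → 46.1; mimic → 76.3 − 11.9 × 4.1 = 27.51. IC holds (46.1 ≥ 27.51).
1 of 2 constraints hold, so this profile is not an equilibrium.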